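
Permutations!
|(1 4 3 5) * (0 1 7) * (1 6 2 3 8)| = 6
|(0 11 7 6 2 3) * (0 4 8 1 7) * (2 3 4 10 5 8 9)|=|(0 11)(1 7 6 3 10 5 8)(2 4 9)|=42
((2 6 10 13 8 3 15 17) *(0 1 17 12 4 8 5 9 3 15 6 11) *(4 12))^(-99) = (0 1 17 2 11)(3 13)(5 6)(9 10) = [1, 17, 11, 13, 4, 6, 5, 7, 8, 10, 9, 0, 12, 3, 14, 15, 16, 2]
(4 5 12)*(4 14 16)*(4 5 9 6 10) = (4 9 6 10)(5 12 14 16) = [0, 1, 2, 3, 9, 12, 10, 7, 8, 6, 4, 11, 14, 13, 16, 15, 5]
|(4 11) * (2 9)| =|(2 9)(4 11)| =2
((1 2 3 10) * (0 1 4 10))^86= (10)(0 2)(1 3)= [2, 3, 0, 1, 4, 5, 6, 7, 8, 9, 10]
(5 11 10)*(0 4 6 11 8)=(0 4 6 11 10 5 8)=[4, 1, 2, 3, 6, 8, 11, 7, 0, 9, 5, 10]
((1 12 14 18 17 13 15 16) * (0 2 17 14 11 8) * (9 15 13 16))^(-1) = [8, 16, 0, 3, 4, 5, 6, 7, 11, 15, 10, 12, 1, 13, 18, 9, 17, 2, 14] = (0 8 11 12 1 16 17 2)(9 15)(14 18)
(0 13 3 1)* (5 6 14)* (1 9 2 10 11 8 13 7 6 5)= [7, 0, 10, 9, 4, 5, 14, 6, 13, 2, 11, 8, 12, 3, 1]= (0 7 6 14 1)(2 10 11 8 13 3 9)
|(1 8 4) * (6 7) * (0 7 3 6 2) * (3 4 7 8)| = 4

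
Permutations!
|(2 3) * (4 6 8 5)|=|(2 3)(4 6 8 5)|=4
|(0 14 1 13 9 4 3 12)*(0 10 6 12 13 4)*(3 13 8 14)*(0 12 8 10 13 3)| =21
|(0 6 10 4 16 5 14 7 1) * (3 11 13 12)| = |(0 6 10 4 16 5 14 7 1)(3 11 13 12)| = 36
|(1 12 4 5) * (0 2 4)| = 6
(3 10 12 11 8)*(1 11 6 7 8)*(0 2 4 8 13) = (0 2 4 8 3 10 12 6 7 13)(1 11) = [2, 11, 4, 10, 8, 5, 7, 13, 3, 9, 12, 1, 6, 0]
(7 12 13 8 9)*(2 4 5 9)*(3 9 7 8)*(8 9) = [0, 1, 4, 8, 5, 7, 6, 12, 2, 9, 10, 11, 13, 3] = (2 4 5 7 12 13 3 8)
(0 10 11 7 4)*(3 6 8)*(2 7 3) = (0 10 11 3 6 8 2 7 4) = [10, 1, 7, 6, 0, 5, 8, 4, 2, 9, 11, 3]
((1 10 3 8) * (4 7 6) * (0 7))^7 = (0 4 6 7)(1 8 3 10) = [4, 8, 2, 10, 6, 5, 7, 0, 3, 9, 1]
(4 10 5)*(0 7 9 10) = (0 7 9 10 5 4) = [7, 1, 2, 3, 0, 4, 6, 9, 8, 10, 5]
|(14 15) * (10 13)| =2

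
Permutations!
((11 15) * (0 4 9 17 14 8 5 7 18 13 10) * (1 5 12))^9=(0 7 8 4 18 12 9 13 1 17 10 5 14)(11 15)=[7, 17, 2, 3, 18, 14, 6, 8, 4, 13, 5, 15, 9, 1, 0, 11, 16, 10, 12]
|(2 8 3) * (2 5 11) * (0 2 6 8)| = 10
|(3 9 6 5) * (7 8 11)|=|(3 9 6 5)(7 8 11)|=12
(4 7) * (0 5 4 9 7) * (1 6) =(0 5 4)(1 6)(7 9) =[5, 6, 2, 3, 0, 4, 1, 9, 8, 7]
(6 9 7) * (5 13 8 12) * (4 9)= [0, 1, 2, 3, 9, 13, 4, 6, 12, 7, 10, 11, 5, 8]= (4 9 7 6)(5 13 8 12)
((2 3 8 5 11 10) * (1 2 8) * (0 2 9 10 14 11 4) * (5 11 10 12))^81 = (0 2 3 1 9 12 5 4)(8 11 14 10) = [2, 9, 3, 1, 0, 4, 6, 7, 11, 12, 8, 14, 5, 13, 10]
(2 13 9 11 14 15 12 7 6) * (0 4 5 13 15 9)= [4, 1, 15, 3, 5, 13, 2, 6, 8, 11, 10, 14, 7, 0, 9, 12]= (0 4 5 13)(2 15 12 7 6)(9 11 14)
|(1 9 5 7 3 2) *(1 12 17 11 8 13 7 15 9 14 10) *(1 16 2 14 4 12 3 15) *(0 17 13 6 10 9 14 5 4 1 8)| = |(0 17 11)(2 3 5 8 6 10 16)(4 12 13 7 15 14 9)| = 21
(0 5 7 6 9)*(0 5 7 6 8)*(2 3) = [7, 1, 3, 2, 4, 6, 9, 8, 0, 5] = (0 7 8)(2 3)(5 6 9)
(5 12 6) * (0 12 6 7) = (0 12 7)(5 6) = [12, 1, 2, 3, 4, 6, 5, 0, 8, 9, 10, 11, 7]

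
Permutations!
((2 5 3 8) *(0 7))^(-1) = [7, 1, 8, 5, 4, 2, 6, 0, 3] = (0 7)(2 8 3 5)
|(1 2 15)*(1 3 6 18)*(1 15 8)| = |(1 2 8)(3 6 18 15)| = 12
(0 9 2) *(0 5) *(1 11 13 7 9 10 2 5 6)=(0 10 2 6 1 11 13 7 9 5)=[10, 11, 6, 3, 4, 0, 1, 9, 8, 5, 2, 13, 12, 7]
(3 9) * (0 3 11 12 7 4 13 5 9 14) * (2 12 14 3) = [2, 1, 12, 3, 13, 9, 6, 4, 8, 11, 10, 14, 7, 5, 0] = (0 2 12 7 4 13 5 9 11 14)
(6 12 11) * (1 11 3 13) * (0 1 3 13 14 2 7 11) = (0 1)(2 7 11 6 12 13 3 14) = [1, 0, 7, 14, 4, 5, 12, 11, 8, 9, 10, 6, 13, 3, 2]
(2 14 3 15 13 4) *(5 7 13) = (2 14 3 15 5 7 13 4) = [0, 1, 14, 15, 2, 7, 6, 13, 8, 9, 10, 11, 12, 4, 3, 5]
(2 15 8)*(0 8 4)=(0 8 2 15 4)=[8, 1, 15, 3, 0, 5, 6, 7, 2, 9, 10, 11, 12, 13, 14, 4]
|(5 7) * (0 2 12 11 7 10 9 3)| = 9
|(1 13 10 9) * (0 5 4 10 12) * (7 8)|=|(0 5 4 10 9 1 13 12)(7 8)|=8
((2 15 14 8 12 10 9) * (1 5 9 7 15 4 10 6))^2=(1 9 4 7 14 12)(2 10 15 8 6 5)=[0, 9, 10, 3, 7, 2, 5, 14, 6, 4, 15, 11, 1, 13, 12, 8]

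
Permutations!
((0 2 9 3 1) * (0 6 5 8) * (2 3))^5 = (0 8 5 6 1 3)(2 9) = [8, 3, 9, 0, 4, 6, 1, 7, 5, 2]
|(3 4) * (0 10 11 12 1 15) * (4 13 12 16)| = 10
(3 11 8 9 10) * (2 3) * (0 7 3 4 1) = (0 7 3 11 8 9 10 2 4 1) = [7, 0, 4, 11, 1, 5, 6, 3, 9, 10, 2, 8]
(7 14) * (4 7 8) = [0, 1, 2, 3, 7, 5, 6, 14, 4, 9, 10, 11, 12, 13, 8] = (4 7 14 8)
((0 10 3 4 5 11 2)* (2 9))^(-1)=(0 2 9 11 5 4 3 10)=[2, 1, 9, 10, 3, 4, 6, 7, 8, 11, 0, 5]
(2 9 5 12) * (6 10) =(2 9 5 12)(6 10) =[0, 1, 9, 3, 4, 12, 10, 7, 8, 5, 6, 11, 2]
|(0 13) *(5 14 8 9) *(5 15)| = 10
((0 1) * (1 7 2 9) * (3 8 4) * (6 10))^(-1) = (0 1 9 2 7)(3 4 8)(6 10) = [1, 9, 7, 4, 8, 5, 10, 0, 3, 2, 6]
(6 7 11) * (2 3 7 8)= (2 3 7 11 6 8)= [0, 1, 3, 7, 4, 5, 8, 11, 2, 9, 10, 6]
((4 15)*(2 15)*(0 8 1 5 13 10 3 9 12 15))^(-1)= (0 2 4 15 12 9 3 10 13 5 1 8)= [2, 8, 4, 10, 15, 1, 6, 7, 0, 3, 13, 11, 9, 5, 14, 12]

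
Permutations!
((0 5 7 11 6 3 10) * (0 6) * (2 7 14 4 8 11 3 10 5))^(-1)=(0 11 8 4 14 5 3 7 2)(6 10)=[11, 1, 0, 7, 14, 3, 10, 2, 4, 9, 6, 8, 12, 13, 5]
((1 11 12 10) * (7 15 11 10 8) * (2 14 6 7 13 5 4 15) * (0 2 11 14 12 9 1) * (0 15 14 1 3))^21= [6, 1, 7, 14, 2, 0, 8, 13, 9, 4, 10, 5, 11, 3, 12, 15]= (15)(0 6 8 9 4 2 7 13 3 14 12 11 5)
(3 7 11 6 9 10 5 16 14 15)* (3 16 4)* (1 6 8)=[0, 6, 2, 7, 3, 4, 9, 11, 1, 10, 5, 8, 12, 13, 15, 16, 14]=(1 6 9 10 5 4 3 7 11 8)(14 15 16)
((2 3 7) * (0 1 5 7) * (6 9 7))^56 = (9) = [0, 1, 2, 3, 4, 5, 6, 7, 8, 9]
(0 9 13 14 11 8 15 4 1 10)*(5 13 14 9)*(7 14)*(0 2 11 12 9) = (0 5 13)(1 10 2 11 8 15 4)(7 14 12 9) = [5, 10, 11, 3, 1, 13, 6, 14, 15, 7, 2, 8, 9, 0, 12, 4]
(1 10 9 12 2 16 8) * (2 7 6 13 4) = (1 10 9 12 7 6 13 4 2 16 8) = [0, 10, 16, 3, 2, 5, 13, 6, 1, 12, 9, 11, 7, 4, 14, 15, 8]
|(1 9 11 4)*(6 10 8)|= |(1 9 11 4)(6 10 8)|= 12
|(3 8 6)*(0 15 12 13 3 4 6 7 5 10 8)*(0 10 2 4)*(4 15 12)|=|(0 12 13 3 10 8 7 5 2 15 4 6)|=12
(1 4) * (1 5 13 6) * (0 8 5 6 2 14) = [8, 4, 14, 3, 6, 13, 1, 7, 5, 9, 10, 11, 12, 2, 0] = (0 8 5 13 2 14)(1 4 6)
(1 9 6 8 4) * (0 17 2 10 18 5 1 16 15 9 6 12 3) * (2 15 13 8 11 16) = [17, 6, 10, 0, 2, 1, 11, 7, 4, 12, 18, 16, 3, 8, 14, 9, 13, 15, 5] = (0 17 15 9 12 3)(1 6 11 16 13 8 4 2 10 18 5)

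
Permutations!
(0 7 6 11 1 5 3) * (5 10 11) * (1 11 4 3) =(11)(0 7 6 5 1 10 4 3) =[7, 10, 2, 0, 3, 1, 5, 6, 8, 9, 4, 11]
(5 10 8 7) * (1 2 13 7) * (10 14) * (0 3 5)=(0 3 5 14 10 8 1 2 13 7)=[3, 2, 13, 5, 4, 14, 6, 0, 1, 9, 8, 11, 12, 7, 10]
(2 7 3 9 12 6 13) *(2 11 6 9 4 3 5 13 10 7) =(3 4)(5 13 11 6 10 7)(9 12) =[0, 1, 2, 4, 3, 13, 10, 5, 8, 12, 7, 6, 9, 11]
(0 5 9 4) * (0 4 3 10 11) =(0 5 9 3 10 11) =[5, 1, 2, 10, 4, 9, 6, 7, 8, 3, 11, 0]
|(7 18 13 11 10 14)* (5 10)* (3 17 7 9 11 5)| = |(3 17 7 18 13 5 10 14 9 11)| = 10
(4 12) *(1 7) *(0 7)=(0 7 1)(4 12)=[7, 0, 2, 3, 12, 5, 6, 1, 8, 9, 10, 11, 4]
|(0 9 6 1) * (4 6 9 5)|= |(9)(0 5 4 6 1)|= 5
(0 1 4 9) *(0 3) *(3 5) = [1, 4, 2, 0, 9, 3, 6, 7, 8, 5] = (0 1 4 9 5 3)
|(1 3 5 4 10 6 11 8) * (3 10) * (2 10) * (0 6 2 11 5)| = |(0 6 5 4 3)(1 11 8)(2 10)| = 30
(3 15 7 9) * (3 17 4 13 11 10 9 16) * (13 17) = (3 15 7 16)(4 17)(9 13 11 10) = [0, 1, 2, 15, 17, 5, 6, 16, 8, 13, 9, 10, 12, 11, 14, 7, 3, 4]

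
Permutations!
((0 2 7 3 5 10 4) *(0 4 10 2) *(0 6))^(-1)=(10)(0 6)(2 5 3 7)=[6, 1, 5, 7, 4, 3, 0, 2, 8, 9, 10]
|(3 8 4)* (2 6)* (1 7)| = |(1 7)(2 6)(3 8 4)| = 6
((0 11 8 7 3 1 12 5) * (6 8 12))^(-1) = (0 5 12 11)(1 3 7 8 6) = [5, 3, 2, 7, 4, 12, 1, 8, 6, 9, 10, 0, 11]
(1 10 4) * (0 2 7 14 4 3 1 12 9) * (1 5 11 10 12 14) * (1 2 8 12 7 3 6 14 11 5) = [8, 7, 3, 1, 11, 5, 14, 2, 12, 0, 6, 10, 9, 13, 4] = (0 8 12 9)(1 7 2 3)(4 11 10 6 14)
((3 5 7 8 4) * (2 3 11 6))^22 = (2 11 8 5)(3 6 4 7) = [0, 1, 11, 6, 7, 2, 4, 3, 5, 9, 10, 8]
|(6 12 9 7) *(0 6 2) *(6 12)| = |(0 12 9 7 2)| = 5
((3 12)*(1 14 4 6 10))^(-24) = (1 14 4 6 10) = [0, 14, 2, 3, 6, 5, 10, 7, 8, 9, 1, 11, 12, 13, 4]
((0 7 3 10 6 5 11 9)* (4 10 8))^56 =(0 6 3 11 4)(5 8 9 10 7) =[6, 1, 2, 11, 0, 8, 3, 5, 9, 10, 7, 4]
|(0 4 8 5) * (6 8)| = 5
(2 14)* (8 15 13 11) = [0, 1, 14, 3, 4, 5, 6, 7, 15, 9, 10, 8, 12, 11, 2, 13] = (2 14)(8 15 13 11)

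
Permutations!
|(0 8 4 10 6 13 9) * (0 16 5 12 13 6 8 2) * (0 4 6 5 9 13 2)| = 14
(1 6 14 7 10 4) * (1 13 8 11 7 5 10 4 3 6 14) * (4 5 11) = (1 14 11 7 5 10 3 6)(4 13 8) = [0, 14, 2, 6, 13, 10, 1, 5, 4, 9, 3, 7, 12, 8, 11]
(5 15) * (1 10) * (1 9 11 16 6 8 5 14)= (1 10 9 11 16 6 8 5 15 14)= [0, 10, 2, 3, 4, 15, 8, 7, 5, 11, 9, 16, 12, 13, 1, 14, 6]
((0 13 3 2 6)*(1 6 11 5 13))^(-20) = (13)(0 1 6) = [1, 6, 2, 3, 4, 5, 0, 7, 8, 9, 10, 11, 12, 13]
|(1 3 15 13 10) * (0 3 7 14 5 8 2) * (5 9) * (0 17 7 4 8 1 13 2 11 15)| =|(0 3)(1 4 8 11 15 2 17 7 14 9 5)(10 13)| =22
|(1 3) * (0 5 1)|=4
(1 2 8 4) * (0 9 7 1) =(0 9 7 1 2 8 4) =[9, 2, 8, 3, 0, 5, 6, 1, 4, 7]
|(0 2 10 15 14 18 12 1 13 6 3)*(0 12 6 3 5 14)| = |(0 2 10 15)(1 13 3 12)(5 14 18 6)| = 4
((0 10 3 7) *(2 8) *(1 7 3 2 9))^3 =(0 8 7 2 1 10 9) =[8, 10, 1, 3, 4, 5, 6, 2, 7, 0, 9]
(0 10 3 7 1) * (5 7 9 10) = (0 5 7 1)(3 9 10) = [5, 0, 2, 9, 4, 7, 6, 1, 8, 10, 3]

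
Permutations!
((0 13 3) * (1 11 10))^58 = (0 13 3)(1 11 10) = [13, 11, 2, 0, 4, 5, 6, 7, 8, 9, 1, 10, 12, 3]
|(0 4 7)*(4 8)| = |(0 8 4 7)| = 4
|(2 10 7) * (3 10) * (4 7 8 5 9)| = |(2 3 10 8 5 9 4 7)| = 8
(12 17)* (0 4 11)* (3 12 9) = (0 4 11)(3 12 17 9) = [4, 1, 2, 12, 11, 5, 6, 7, 8, 3, 10, 0, 17, 13, 14, 15, 16, 9]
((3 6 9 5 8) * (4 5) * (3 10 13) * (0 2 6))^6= (0 8 6 13 4)(2 10 9 3 5)= [8, 1, 10, 5, 0, 2, 13, 7, 6, 3, 9, 11, 12, 4]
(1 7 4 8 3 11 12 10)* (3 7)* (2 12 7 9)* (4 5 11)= (1 3 4 8 9 2 12 10)(5 11 7)= [0, 3, 12, 4, 8, 11, 6, 5, 9, 2, 1, 7, 10]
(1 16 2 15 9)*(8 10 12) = (1 16 2 15 9)(8 10 12) = [0, 16, 15, 3, 4, 5, 6, 7, 10, 1, 12, 11, 8, 13, 14, 9, 2]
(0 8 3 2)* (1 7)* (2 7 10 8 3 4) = (0 3 7 1 10 8 4 2) = [3, 10, 0, 7, 2, 5, 6, 1, 4, 9, 8]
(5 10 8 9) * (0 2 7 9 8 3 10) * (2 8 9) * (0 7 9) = (0 8)(2 9 5 7)(3 10) = [8, 1, 9, 10, 4, 7, 6, 2, 0, 5, 3]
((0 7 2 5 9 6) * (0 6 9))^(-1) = (9)(0 5 2 7) = [5, 1, 7, 3, 4, 2, 6, 0, 8, 9]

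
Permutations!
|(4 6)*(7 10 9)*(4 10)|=5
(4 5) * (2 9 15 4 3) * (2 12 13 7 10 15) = [0, 1, 9, 12, 5, 3, 6, 10, 8, 2, 15, 11, 13, 7, 14, 4] = (2 9)(3 12 13 7 10 15 4 5)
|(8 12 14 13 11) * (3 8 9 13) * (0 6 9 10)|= |(0 6 9 13 11 10)(3 8 12 14)|= 12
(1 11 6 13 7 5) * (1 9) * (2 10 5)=[0, 11, 10, 3, 4, 9, 13, 2, 8, 1, 5, 6, 12, 7]=(1 11 6 13 7 2 10 5 9)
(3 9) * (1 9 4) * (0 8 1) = (0 8 1 9 3 4) = [8, 9, 2, 4, 0, 5, 6, 7, 1, 3]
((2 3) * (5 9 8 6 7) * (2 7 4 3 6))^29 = (2 5 4 8 7 6 9 3) = [0, 1, 5, 2, 8, 4, 9, 6, 7, 3]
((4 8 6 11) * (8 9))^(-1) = (4 11 6 8 9) = [0, 1, 2, 3, 11, 5, 8, 7, 9, 4, 10, 6]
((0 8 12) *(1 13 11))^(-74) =(0 8 12)(1 13 11) =[8, 13, 2, 3, 4, 5, 6, 7, 12, 9, 10, 1, 0, 11]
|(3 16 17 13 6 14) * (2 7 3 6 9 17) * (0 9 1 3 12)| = |(0 9 17 13 1 3 16 2 7 12)(6 14)| = 10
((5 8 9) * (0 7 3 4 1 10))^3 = (0 4)(1 7)(3 10) = [4, 7, 2, 10, 0, 5, 6, 1, 8, 9, 3]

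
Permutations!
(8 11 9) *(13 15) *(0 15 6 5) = (0 15 13 6 5)(8 11 9) = [15, 1, 2, 3, 4, 0, 5, 7, 11, 8, 10, 9, 12, 6, 14, 13]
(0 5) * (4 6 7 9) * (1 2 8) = (0 5)(1 2 8)(4 6 7 9) = [5, 2, 8, 3, 6, 0, 7, 9, 1, 4]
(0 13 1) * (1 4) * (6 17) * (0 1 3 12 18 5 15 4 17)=(0 13 17 6)(3 12 18 5 15 4)=[13, 1, 2, 12, 3, 15, 0, 7, 8, 9, 10, 11, 18, 17, 14, 4, 16, 6, 5]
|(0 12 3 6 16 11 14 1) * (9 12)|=9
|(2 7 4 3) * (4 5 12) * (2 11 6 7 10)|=14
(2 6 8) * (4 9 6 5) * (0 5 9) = (0 5 4)(2 9 6 8) = [5, 1, 9, 3, 0, 4, 8, 7, 2, 6]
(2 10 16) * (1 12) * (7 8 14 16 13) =(1 12)(2 10 13 7 8 14 16) =[0, 12, 10, 3, 4, 5, 6, 8, 14, 9, 13, 11, 1, 7, 16, 15, 2]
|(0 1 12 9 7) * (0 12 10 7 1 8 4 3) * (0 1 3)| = |(0 8 4)(1 10 7 12 9 3)| = 6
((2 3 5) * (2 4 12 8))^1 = (2 3 5 4 12 8) = [0, 1, 3, 5, 12, 4, 6, 7, 2, 9, 10, 11, 8]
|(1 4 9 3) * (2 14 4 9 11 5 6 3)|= 9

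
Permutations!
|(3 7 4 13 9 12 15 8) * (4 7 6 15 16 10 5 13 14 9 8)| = 12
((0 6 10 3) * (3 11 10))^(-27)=(10 11)=[0, 1, 2, 3, 4, 5, 6, 7, 8, 9, 11, 10]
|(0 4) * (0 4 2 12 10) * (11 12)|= |(0 2 11 12 10)|= 5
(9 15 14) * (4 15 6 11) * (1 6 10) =[0, 6, 2, 3, 15, 5, 11, 7, 8, 10, 1, 4, 12, 13, 9, 14] =(1 6 11 4 15 14 9 10)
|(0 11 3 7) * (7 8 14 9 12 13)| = |(0 11 3 8 14 9 12 13 7)| = 9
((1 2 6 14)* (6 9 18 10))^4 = (1 10 2 6 9 14 18) = [0, 10, 6, 3, 4, 5, 9, 7, 8, 14, 2, 11, 12, 13, 18, 15, 16, 17, 1]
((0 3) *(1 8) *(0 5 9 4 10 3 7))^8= [0, 1, 2, 4, 5, 10, 6, 7, 8, 3, 9]= (3 4 5 10 9)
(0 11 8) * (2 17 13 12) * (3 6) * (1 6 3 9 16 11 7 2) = [7, 6, 17, 3, 4, 5, 9, 2, 0, 16, 10, 8, 1, 12, 14, 15, 11, 13] = (0 7 2 17 13 12 1 6 9 16 11 8)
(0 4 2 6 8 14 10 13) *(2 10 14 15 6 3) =(0 4 10 13)(2 3)(6 8 15) =[4, 1, 3, 2, 10, 5, 8, 7, 15, 9, 13, 11, 12, 0, 14, 6]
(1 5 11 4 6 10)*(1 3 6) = (1 5 11 4)(3 6 10) = [0, 5, 2, 6, 1, 11, 10, 7, 8, 9, 3, 4]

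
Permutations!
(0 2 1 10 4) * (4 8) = (0 2 1 10 8 4) = [2, 10, 1, 3, 0, 5, 6, 7, 4, 9, 8]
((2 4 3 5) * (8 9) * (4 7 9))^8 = [0, 1, 7, 5, 3, 2, 6, 9, 4, 8] = (2 7 9 8 4 3 5)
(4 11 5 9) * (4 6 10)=(4 11 5 9 6 10)=[0, 1, 2, 3, 11, 9, 10, 7, 8, 6, 4, 5]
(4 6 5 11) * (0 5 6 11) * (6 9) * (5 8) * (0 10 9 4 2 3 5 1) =[8, 0, 3, 5, 11, 10, 4, 7, 1, 6, 9, 2] =(0 8 1)(2 3 5 10 9 6 4 11)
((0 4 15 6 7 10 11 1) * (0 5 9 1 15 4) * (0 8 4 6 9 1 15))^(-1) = (0 11 10 7 6 4 8)(1 5)(9 15) = [11, 5, 2, 3, 8, 1, 4, 6, 0, 15, 7, 10, 12, 13, 14, 9]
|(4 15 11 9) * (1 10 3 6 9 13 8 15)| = |(1 10 3 6 9 4)(8 15 11 13)| = 12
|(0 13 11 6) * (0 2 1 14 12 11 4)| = 6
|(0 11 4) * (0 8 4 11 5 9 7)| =4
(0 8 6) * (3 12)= (0 8 6)(3 12)= [8, 1, 2, 12, 4, 5, 0, 7, 6, 9, 10, 11, 3]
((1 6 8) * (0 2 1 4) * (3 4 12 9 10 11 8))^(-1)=(0 4 3 6 1 2)(8 11 10 9 12)=[4, 2, 0, 6, 3, 5, 1, 7, 11, 12, 9, 10, 8]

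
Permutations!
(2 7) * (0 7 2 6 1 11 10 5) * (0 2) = (0 7 6 1 11 10 5 2) = [7, 11, 0, 3, 4, 2, 1, 6, 8, 9, 5, 10]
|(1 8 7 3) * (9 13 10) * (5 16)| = 12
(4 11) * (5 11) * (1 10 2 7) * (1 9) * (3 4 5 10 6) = [0, 6, 7, 4, 10, 11, 3, 9, 8, 1, 2, 5] = (1 6 3 4 10 2 7 9)(5 11)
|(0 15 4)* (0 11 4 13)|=6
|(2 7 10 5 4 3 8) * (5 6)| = 8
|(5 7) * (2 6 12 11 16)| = 10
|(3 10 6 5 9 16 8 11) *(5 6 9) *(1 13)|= 6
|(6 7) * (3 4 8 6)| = |(3 4 8 6 7)| = 5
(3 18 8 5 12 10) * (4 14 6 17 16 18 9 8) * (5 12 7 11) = (3 9 8 12 10)(4 14 6 17 16 18)(5 7 11) = [0, 1, 2, 9, 14, 7, 17, 11, 12, 8, 3, 5, 10, 13, 6, 15, 18, 16, 4]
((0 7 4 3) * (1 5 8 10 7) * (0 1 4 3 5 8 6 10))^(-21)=(0 3 6)(1 10 4)(5 8 7)=[3, 10, 2, 6, 1, 8, 0, 5, 7, 9, 4]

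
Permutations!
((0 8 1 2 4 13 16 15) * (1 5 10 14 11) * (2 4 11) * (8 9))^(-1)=(0 15 16 13 4 1 11 2 14 10 5 8 9)=[15, 11, 14, 3, 1, 8, 6, 7, 9, 0, 5, 2, 12, 4, 10, 16, 13]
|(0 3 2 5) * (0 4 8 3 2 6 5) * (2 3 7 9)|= |(0 3 6 5 4 8 7 9 2)|= 9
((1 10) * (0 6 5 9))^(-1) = [9, 10, 2, 3, 4, 6, 0, 7, 8, 5, 1] = (0 9 5 6)(1 10)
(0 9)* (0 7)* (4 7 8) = [9, 1, 2, 3, 7, 5, 6, 0, 4, 8] = (0 9 8 4 7)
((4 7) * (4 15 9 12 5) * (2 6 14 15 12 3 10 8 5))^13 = [0, 1, 6, 10, 7, 4, 14, 12, 5, 3, 8, 11, 2, 13, 15, 9] = (2 6 14 15 9 3 10 8 5 4 7 12)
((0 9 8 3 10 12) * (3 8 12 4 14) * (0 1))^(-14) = [12, 9, 2, 4, 3, 5, 6, 7, 8, 1, 14, 11, 0, 13, 10] = (0 12)(1 9)(3 4)(10 14)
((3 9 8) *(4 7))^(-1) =(3 8 9)(4 7) =[0, 1, 2, 8, 7, 5, 6, 4, 9, 3]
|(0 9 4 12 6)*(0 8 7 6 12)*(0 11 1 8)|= 8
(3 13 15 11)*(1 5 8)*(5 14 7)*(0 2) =(0 2)(1 14 7 5 8)(3 13 15 11) =[2, 14, 0, 13, 4, 8, 6, 5, 1, 9, 10, 3, 12, 15, 7, 11]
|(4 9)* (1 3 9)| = |(1 3 9 4)| = 4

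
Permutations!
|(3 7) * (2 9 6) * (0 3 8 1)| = 15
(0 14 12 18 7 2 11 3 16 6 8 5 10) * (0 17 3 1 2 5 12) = (0 14)(1 2 11)(3 16 6 8 12 18 7 5 10 17) = [14, 2, 11, 16, 4, 10, 8, 5, 12, 9, 17, 1, 18, 13, 0, 15, 6, 3, 7]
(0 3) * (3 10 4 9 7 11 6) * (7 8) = (0 10 4 9 8 7 11 6 3) = [10, 1, 2, 0, 9, 5, 3, 11, 7, 8, 4, 6]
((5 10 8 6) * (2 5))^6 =[0, 1, 5, 3, 4, 10, 2, 7, 6, 9, 8] =(2 5 10 8 6)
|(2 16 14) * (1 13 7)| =3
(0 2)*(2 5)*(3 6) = [5, 1, 0, 6, 4, 2, 3] = (0 5 2)(3 6)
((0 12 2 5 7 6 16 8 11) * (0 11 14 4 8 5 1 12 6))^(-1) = (0 7 5 16 6)(1 2 12)(4 14 8) = [7, 2, 12, 3, 14, 16, 0, 5, 4, 9, 10, 11, 1, 13, 8, 15, 6]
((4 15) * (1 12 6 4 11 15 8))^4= [0, 8, 2, 3, 6, 5, 12, 7, 4, 9, 10, 11, 1, 13, 14, 15]= (15)(1 8 4 6 12)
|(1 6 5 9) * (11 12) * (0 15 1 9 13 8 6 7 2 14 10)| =|(0 15 1 7 2 14 10)(5 13 8 6)(11 12)| =28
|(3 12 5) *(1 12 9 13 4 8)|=8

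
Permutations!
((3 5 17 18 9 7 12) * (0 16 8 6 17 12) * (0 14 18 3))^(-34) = (0 5 17 8)(3 6 16 12)(7 18)(9 14) = [5, 1, 2, 6, 4, 17, 16, 18, 0, 14, 10, 11, 3, 13, 9, 15, 12, 8, 7]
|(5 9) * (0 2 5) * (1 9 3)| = |(0 2 5 3 1 9)| = 6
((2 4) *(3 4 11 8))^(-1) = (2 4 3 8 11) = [0, 1, 4, 8, 3, 5, 6, 7, 11, 9, 10, 2]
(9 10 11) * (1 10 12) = [0, 10, 2, 3, 4, 5, 6, 7, 8, 12, 11, 9, 1] = (1 10 11 9 12)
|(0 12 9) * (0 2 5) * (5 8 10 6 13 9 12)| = 6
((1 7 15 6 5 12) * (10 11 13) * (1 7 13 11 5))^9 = (1 13 10 5 12 7 15 6) = [0, 13, 2, 3, 4, 12, 1, 15, 8, 9, 5, 11, 7, 10, 14, 6]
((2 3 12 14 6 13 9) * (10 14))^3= (2 10 13 3 14 9 12 6)= [0, 1, 10, 14, 4, 5, 2, 7, 8, 12, 13, 11, 6, 3, 9]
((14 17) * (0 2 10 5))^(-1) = [5, 1, 0, 3, 4, 10, 6, 7, 8, 9, 2, 11, 12, 13, 17, 15, 16, 14] = (0 5 10 2)(14 17)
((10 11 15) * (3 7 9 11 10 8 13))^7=(15)=[0, 1, 2, 3, 4, 5, 6, 7, 8, 9, 10, 11, 12, 13, 14, 15]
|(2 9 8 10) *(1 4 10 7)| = 7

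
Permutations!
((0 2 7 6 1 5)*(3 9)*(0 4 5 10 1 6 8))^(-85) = (0 8 7 2)(1 10)(3 9)(4 5) = [8, 10, 0, 9, 5, 4, 6, 2, 7, 3, 1]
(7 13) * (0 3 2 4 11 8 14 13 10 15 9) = (0 3 2 4 11 8 14 13 7 10 15 9) = [3, 1, 4, 2, 11, 5, 6, 10, 14, 0, 15, 8, 12, 7, 13, 9]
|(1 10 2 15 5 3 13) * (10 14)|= |(1 14 10 2 15 5 3 13)|= 8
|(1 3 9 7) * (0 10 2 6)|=|(0 10 2 6)(1 3 9 7)|=4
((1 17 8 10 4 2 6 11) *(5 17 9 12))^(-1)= (1 11 6 2 4 10 8 17 5 12 9)= [0, 11, 4, 3, 10, 12, 2, 7, 17, 1, 8, 6, 9, 13, 14, 15, 16, 5]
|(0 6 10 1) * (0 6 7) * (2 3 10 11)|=|(0 7)(1 6 11 2 3 10)|=6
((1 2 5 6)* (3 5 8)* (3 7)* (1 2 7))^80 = (1 5 8 3 2 7 6) = [0, 5, 7, 2, 4, 8, 1, 6, 3]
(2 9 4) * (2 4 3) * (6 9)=(2 6 9 3)=[0, 1, 6, 2, 4, 5, 9, 7, 8, 3]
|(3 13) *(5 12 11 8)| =|(3 13)(5 12 11 8)| =4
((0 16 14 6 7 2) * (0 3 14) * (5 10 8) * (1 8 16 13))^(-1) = (0 16 10 5 8 1 13)(2 7 6 14 3) = [16, 13, 7, 2, 4, 8, 14, 6, 1, 9, 5, 11, 12, 0, 3, 15, 10]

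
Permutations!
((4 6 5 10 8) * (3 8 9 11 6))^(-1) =(3 4 8)(5 6 11 9 10) =[0, 1, 2, 4, 8, 6, 11, 7, 3, 10, 5, 9]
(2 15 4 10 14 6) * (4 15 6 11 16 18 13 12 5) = [0, 1, 6, 3, 10, 4, 2, 7, 8, 9, 14, 16, 5, 12, 11, 15, 18, 17, 13] = (2 6)(4 10 14 11 16 18 13 12 5)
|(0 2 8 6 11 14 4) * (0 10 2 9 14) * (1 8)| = 10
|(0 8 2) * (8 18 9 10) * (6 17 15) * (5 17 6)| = |(0 18 9 10 8 2)(5 17 15)| = 6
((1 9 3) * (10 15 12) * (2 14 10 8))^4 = [0, 9, 12, 1, 4, 5, 6, 7, 15, 3, 2, 11, 10, 13, 8, 14] = (1 9 3)(2 12 10)(8 15 14)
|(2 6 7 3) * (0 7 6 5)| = |(0 7 3 2 5)| = 5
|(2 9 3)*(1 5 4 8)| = 12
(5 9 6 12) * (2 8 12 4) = (2 8 12 5 9 6 4) = [0, 1, 8, 3, 2, 9, 4, 7, 12, 6, 10, 11, 5]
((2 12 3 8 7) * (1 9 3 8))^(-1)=(1 3 9)(2 7 8 12)=[0, 3, 7, 9, 4, 5, 6, 8, 12, 1, 10, 11, 2]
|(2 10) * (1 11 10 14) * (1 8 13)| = |(1 11 10 2 14 8 13)| = 7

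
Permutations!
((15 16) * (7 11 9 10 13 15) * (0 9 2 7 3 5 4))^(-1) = (0 4 5 3 16 15 13 10 9)(2 11 7) = [4, 1, 11, 16, 5, 3, 6, 2, 8, 0, 9, 7, 12, 10, 14, 13, 15]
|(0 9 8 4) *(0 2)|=5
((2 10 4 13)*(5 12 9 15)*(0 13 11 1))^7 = [0, 1, 2, 3, 4, 15, 6, 7, 8, 12, 10, 11, 5, 13, 14, 9] = (5 15 9 12)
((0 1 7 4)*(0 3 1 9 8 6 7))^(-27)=[4, 7, 2, 6, 8, 5, 0, 9, 1, 3]=(0 4 8 1 7 9 3 6)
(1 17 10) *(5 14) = [0, 17, 2, 3, 4, 14, 6, 7, 8, 9, 1, 11, 12, 13, 5, 15, 16, 10] = (1 17 10)(5 14)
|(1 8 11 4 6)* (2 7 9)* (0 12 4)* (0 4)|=30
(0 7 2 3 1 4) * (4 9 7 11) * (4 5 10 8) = [11, 9, 3, 1, 0, 10, 6, 2, 4, 7, 8, 5] = (0 11 5 10 8 4)(1 9 7 2 3)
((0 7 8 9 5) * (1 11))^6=(11)(0 7 8 9 5)=[7, 1, 2, 3, 4, 0, 6, 8, 9, 5, 10, 11]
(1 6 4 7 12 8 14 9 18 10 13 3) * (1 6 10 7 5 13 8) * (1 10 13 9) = (1 13 3 6 4 5 9 18 7 12 10 8 14) = [0, 13, 2, 6, 5, 9, 4, 12, 14, 18, 8, 11, 10, 3, 1, 15, 16, 17, 7]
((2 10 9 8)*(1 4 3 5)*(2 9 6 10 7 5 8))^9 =[0, 4, 7, 8, 3, 1, 10, 5, 9, 2, 6] =(1 4 3 8 9 2 7 5)(6 10)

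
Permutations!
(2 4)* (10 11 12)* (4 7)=(2 7 4)(10 11 12)=[0, 1, 7, 3, 2, 5, 6, 4, 8, 9, 11, 12, 10]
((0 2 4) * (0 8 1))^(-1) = (0 1 8 4 2) = [1, 8, 0, 3, 2, 5, 6, 7, 4]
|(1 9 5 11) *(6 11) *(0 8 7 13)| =20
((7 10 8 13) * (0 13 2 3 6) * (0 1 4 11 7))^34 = (13)(1 3 8 7 4 6 2 10 11) = [0, 3, 10, 8, 6, 5, 2, 4, 7, 9, 11, 1, 12, 13]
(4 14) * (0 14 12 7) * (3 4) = (0 14 3 4 12 7) = [14, 1, 2, 4, 12, 5, 6, 0, 8, 9, 10, 11, 7, 13, 3]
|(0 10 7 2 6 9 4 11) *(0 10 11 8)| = 9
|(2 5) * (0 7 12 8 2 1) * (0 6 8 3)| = 20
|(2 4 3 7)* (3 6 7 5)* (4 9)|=10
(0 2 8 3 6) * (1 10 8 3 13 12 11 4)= (0 2 3 6)(1 10 8 13 12 11 4)= [2, 10, 3, 6, 1, 5, 0, 7, 13, 9, 8, 4, 11, 12]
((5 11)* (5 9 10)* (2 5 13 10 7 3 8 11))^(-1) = (2 5)(3 7 9 11 8)(10 13) = [0, 1, 5, 7, 4, 2, 6, 9, 3, 11, 13, 8, 12, 10]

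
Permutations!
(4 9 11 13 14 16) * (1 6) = (1 6)(4 9 11 13 14 16) = [0, 6, 2, 3, 9, 5, 1, 7, 8, 11, 10, 13, 12, 14, 16, 15, 4]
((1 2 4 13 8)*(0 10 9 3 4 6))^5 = (0 13)(1 9)(2 3)(4 6)(8 10) = [13, 9, 3, 2, 6, 5, 4, 7, 10, 1, 8, 11, 12, 0]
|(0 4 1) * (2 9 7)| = 3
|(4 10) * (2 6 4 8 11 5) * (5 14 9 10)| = 20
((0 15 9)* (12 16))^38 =(16)(0 9 15) =[9, 1, 2, 3, 4, 5, 6, 7, 8, 15, 10, 11, 12, 13, 14, 0, 16]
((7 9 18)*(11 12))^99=(18)(11 12)=[0, 1, 2, 3, 4, 5, 6, 7, 8, 9, 10, 12, 11, 13, 14, 15, 16, 17, 18]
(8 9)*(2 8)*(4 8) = [0, 1, 4, 3, 8, 5, 6, 7, 9, 2] = (2 4 8 9)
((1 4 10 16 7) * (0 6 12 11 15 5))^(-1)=(0 5 15 11 12 6)(1 7 16 10 4)=[5, 7, 2, 3, 1, 15, 0, 16, 8, 9, 4, 12, 6, 13, 14, 11, 10]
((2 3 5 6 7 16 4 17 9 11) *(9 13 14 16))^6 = [0, 1, 11, 2, 17, 3, 5, 6, 8, 7, 10, 9, 12, 14, 16, 15, 4, 13] = (2 11 9 7 6 5 3)(4 17 13 14 16)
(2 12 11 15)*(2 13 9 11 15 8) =(2 12 15 13 9 11 8) =[0, 1, 12, 3, 4, 5, 6, 7, 2, 11, 10, 8, 15, 9, 14, 13]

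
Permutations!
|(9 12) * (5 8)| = |(5 8)(9 12)| = 2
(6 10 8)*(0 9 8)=(0 9 8 6 10)=[9, 1, 2, 3, 4, 5, 10, 7, 6, 8, 0]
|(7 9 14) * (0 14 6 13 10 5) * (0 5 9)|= 12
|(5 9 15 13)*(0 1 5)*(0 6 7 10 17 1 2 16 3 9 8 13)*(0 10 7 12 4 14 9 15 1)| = |(0 2 16 3 15 10 17)(1 5 8 13 6 12 4 14 9)| = 63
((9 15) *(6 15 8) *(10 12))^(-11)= (6 15 9 8)(10 12)= [0, 1, 2, 3, 4, 5, 15, 7, 6, 8, 12, 11, 10, 13, 14, 9]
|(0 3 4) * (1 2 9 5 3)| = 7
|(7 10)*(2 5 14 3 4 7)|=|(2 5 14 3 4 7 10)|=7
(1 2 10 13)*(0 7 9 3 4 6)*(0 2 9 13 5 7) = [0, 9, 10, 4, 6, 7, 2, 13, 8, 3, 5, 11, 12, 1] = (1 9 3 4 6 2 10 5 7 13)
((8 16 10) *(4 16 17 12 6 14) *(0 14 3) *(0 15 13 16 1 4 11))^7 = (0 14 11)(1 4)(3 12 8 16 15 6 17 10 13) = [14, 4, 2, 12, 1, 5, 17, 7, 16, 9, 13, 0, 8, 3, 11, 6, 15, 10]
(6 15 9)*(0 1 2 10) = [1, 2, 10, 3, 4, 5, 15, 7, 8, 6, 0, 11, 12, 13, 14, 9] = (0 1 2 10)(6 15 9)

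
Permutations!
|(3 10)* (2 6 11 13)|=4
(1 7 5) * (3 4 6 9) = [0, 7, 2, 4, 6, 1, 9, 5, 8, 3] = (1 7 5)(3 4 6 9)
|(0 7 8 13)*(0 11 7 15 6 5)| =4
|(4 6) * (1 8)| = |(1 8)(4 6)| = 2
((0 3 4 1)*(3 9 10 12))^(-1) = [1, 4, 2, 12, 3, 5, 6, 7, 8, 0, 9, 11, 10] = (0 1 4 3 12 10 9)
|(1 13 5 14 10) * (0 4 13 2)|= |(0 4 13 5 14 10 1 2)|= 8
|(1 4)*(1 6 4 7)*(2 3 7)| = 4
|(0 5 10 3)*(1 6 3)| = |(0 5 10 1 6 3)| = 6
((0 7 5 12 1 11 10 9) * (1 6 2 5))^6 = (2 12)(5 6) = [0, 1, 12, 3, 4, 6, 5, 7, 8, 9, 10, 11, 2]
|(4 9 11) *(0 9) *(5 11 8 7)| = |(0 9 8 7 5 11 4)| = 7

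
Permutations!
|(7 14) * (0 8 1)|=|(0 8 1)(7 14)|=6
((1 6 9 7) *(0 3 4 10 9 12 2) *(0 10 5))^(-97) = (0 5 4 3)(1 6 12 2 10 9 7) = [5, 6, 10, 0, 3, 4, 12, 1, 8, 7, 9, 11, 2]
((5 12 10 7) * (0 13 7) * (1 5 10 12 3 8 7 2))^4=[5, 7, 8, 0, 4, 10, 6, 2, 13, 9, 1, 11, 12, 3]=(0 5 10 1 7 2 8 13 3)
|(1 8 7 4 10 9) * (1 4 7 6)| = |(1 8 6)(4 10 9)| = 3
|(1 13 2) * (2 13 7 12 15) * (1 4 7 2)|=|(1 2 4 7 12 15)|=6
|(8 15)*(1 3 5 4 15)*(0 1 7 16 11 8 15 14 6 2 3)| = |(0 1)(2 3 5 4 14 6)(7 16 11 8)| = 12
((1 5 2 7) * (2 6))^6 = [0, 5, 7, 3, 4, 6, 2, 1] = (1 5 6 2 7)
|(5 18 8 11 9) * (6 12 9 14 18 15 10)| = |(5 15 10 6 12 9)(8 11 14 18)| = 12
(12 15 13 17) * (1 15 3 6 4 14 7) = (1 15 13 17 12 3 6 4 14 7) = [0, 15, 2, 6, 14, 5, 4, 1, 8, 9, 10, 11, 3, 17, 7, 13, 16, 12]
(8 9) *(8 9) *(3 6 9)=(3 6 9)=[0, 1, 2, 6, 4, 5, 9, 7, 8, 3]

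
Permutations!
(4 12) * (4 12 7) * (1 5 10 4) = (12)(1 5 10 4 7) = [0, 5, 2, 3, 7, 10, 6, 1, 8, 9, 4, 11, 12]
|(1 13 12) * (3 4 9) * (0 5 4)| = |(0 5 4 9 3)(1 13 12)| = 15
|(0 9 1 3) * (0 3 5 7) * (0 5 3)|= |(0 9 1 3)(5 7)|= 4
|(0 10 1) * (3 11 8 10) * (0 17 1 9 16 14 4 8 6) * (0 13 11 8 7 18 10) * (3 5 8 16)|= |(0 5 8)(1 17)(3 16 14 4 7 18 10 9)(6 13 11)|= 24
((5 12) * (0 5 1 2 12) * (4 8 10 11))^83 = (0 5)(1 12 2)(4 11 10 8) = [5, 12, 1, 3, 11, 0, 6, 7, 4, 9, 8, 10, 2]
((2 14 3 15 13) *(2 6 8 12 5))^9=(15)=[0, 1, 2, 3, 4, 5, 6, 7, 8, 9, 10, 11, 12, 13, 14, 15]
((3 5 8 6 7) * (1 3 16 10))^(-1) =[0, 10, 2, 1, 4, 3, 8, 6, 5, 9, 16, 11, 12, 13, 14, 15, 7] =(1 10 16 7 6 8 5 3)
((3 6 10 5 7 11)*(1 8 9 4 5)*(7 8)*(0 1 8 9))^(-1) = (0 8 10 6 3 11 7 1)(4 9 5) = [8, 0, 2, 11, 9, 4, 3, 1, 10, 5, 6, 7]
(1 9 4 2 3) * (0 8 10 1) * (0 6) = (0 8 10 1 9 4 2 3 6) = [8, 9, 3, 6, 2, 5, 0, 7, 10, 4, 1]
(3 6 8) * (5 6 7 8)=(3 7 8)(5 6)=[0, 1, 2, 7, 4, 6, 5, 8, 3]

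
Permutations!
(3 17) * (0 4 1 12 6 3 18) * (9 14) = (0 4 1 12 6 3 17 18)(9 14) = [4, 12, 2, 17, 1, 5, 3, 7, 8, 14, 10, 11, 6, 13, 9, 15, 16, 18, 0]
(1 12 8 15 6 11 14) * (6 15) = (15)(1 12 8 6 11 14) = [0, 12, 2, 3, 4, 5, 11, 7, 6, 9, 10, 14, 8, 13, 1, 15]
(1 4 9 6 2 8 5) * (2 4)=(1 2 8 5)(4 9 6)=[0, 2, 8, 3, 9, 1, 4, 7, 5, 6]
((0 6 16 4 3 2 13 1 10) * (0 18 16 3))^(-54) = [10, 6, 4, 16, 1, 5, 18, 7, 8, 9, 3, 11, 12, 0, 14, 15, 13, 17, 2] = (0 10 3 16 13)(1 6 18 2 4)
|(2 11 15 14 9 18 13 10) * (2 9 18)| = 8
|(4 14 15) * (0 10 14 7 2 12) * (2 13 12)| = 8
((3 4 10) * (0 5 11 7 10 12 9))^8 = (0 9 12 4 3 10 7 11 5) = [9, 1, 2, 10, 3, 0, 6, 11, 8, 12, 7, 5, 4]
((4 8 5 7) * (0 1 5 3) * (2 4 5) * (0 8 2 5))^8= (8)= [0, 1, 2, 3, 4, 5, 6, 7, 8]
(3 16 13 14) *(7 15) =(3 16 13 14)(7 15) =[0, 1, 2, 16, 4, 5, 6, 15, 8, 9, 10, 11, 12, 14, 3, 7, 13]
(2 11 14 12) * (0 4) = (0 4)(2 11 14 12) = [4, 1, 11, 3, 0, 5, 6, 7, 8, 9, 10, 14, 2, 13, 12]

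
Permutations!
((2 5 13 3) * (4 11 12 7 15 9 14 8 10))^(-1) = (2 3 13 5)(4 10 8 14 9 15 7 12 11) = [0, 1, 3, 13, 10, 2, 6, 12, 14, 15, 8, 4, 11, 5, 9, 7]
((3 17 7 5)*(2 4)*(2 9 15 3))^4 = [0, 1, 3, 2, 17, 15, 6, 9, 8, 7, 10, 11, 12, 13, 14, 5, 16, 4] = (2 3)(4 17)(5 15)(7 9)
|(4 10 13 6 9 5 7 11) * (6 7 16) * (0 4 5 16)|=21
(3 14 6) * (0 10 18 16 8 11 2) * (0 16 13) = (0 10 18 13)(2 16 8 11)(3 14 6) = [10, 1, 16, 14, 4, 5, 3, 7, 11, 9, 18, 2, 12, 0, 6, 15, 8, 17, 13]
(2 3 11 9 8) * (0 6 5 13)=(0 6 5 13)(2 3 11 9 8)=[6, 1, 3, 11, 4, 13, 5, 7, 2, 8, 10, 9, 12, 0]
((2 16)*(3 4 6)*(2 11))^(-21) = (16) = [0, 1, 2, 3, 4, 5, 6, 7, 8, 9, 10, 11, 12, 13, 14, 15, 16]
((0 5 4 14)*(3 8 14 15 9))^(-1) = (0 14 8 3 9 15 4 5) = [14, 1, 2, 9, 5, 0, 6, 7, 3, 15, 10, 11, 12, 13, 8, 4]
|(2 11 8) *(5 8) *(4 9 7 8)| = 7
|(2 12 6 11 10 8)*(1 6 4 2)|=15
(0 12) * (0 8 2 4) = (0 12 8 2 4) = [12, 1, 4, 3, 0, 5, 6, 7, 2, 9, 10, 11, 8]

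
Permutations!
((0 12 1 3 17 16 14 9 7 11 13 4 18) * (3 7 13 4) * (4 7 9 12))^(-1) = (0 18 4)(1 12 14 16 17 3 13 9)(7 11) = [18, 12, 2, 13, 0, 5, 6, 11, 8, 1, 10, 7, 14, 9, 16, 15, 17, 3, 4]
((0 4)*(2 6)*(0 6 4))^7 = (2 4 6) = [0, 1, 4, 3, 6, 5, 2]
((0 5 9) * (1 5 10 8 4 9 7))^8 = [4, 7, 2, 3, 10, 1, 6, 5, 0, 8, 9] = (0 4 10 9 8)(1 7 5)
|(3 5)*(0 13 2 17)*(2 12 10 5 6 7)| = |(0 13 12 10 5 3 6 7 2 17)| = 10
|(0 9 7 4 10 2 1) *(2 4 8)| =6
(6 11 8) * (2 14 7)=(2 14 7)(6 11 8)=[0, 1, 14, 3, 4, 5, 11, 2, 6, 9, 10, 8, 12, 13, 7]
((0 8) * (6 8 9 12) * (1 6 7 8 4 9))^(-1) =(0 8 7 12 9 4 6 1) =[8, 0, 2, 3, 6, 5, 1, 12, 7, 4, 10, 11, 9]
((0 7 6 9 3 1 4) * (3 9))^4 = [1, 6, 2, 7, 3, 5, 0, 4, 8, 9] = (9)(0 1 6)(3 7 4)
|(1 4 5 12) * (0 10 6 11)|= |(0 10 6 11)(1 4 5 12)|= 4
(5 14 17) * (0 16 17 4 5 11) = [16, 1, 2, 3, 5, 14, 6, 7, 8, 9, 10, 0, 12, 13, 4, 15, 17, 11] = (0 16 17 11)(4 5 14)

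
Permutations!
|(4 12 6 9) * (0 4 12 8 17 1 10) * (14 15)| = |(0 4 8 17 1 10)(6 9 12)(14 15)| = 6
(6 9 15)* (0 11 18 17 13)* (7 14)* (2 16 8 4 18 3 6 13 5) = (0 11 3 6 9 15 13)(2 16 8 4 18 17 5)(7 14) = [11, 1, 16, 6, 18, 2, 9, 14, 4, 15, 10, 3, 12, 0, 7, 13, 8, 5, 17]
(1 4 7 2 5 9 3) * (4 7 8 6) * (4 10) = (1 7 2 5 9 3)(4 8 6 10) = [0, 7, 5, 1, 8, 9, 10, 2, 6, 3, 4]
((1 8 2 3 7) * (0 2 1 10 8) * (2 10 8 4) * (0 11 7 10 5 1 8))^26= (0 5 1 11 7)(2 10)(3 4)= [5, 11, 10, 4, 3, 1, 6, 0, 8, 9, 2, 7]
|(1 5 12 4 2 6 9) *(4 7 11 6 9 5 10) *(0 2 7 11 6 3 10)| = |(0 2 9 1)(3 10 4 7 6 5 12 11)| = 8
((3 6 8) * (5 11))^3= (5 11)= [0, 1, 2, 3, 4, 11, 6, 7, 8, 9, 10, 5]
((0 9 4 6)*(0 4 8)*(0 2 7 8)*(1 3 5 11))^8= (11)(2 8 7)= [0, 1, 8, 3, 4, 5, 6, 2, 7, 9, 10, 11]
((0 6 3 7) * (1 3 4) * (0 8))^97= (0 8 7 3 1 4 6)= [8, 4, 2, 1, 6, 5, 0, 3, 7]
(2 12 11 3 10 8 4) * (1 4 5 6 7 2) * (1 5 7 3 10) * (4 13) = (1 13 4 5 6 3)(2 12 11 10 8 7) = [0, 13, 12, 1, 5, 6, 3, 2, 7, 9, 8, 10, 11, 4]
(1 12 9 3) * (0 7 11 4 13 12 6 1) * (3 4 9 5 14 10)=(0 7 11 9 4 13 12 5 14 10 3)(1 6)=[7, 6, 2, 0, 13, 14, 1, 11, 8, 4, 3, 9, 5, 12, 10]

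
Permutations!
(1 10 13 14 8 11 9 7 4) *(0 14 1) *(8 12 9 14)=(0 8 11 14 12 9 7 4)(1 10 13)=[8, 10, 2, 3, 0, 5, 6, 4, 11, 7, 13, 14, 9, 1, 12]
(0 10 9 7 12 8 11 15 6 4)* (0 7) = (0 10 9)(4 7 12 8 11 15 6) = [10, 1, 2, 3, 7, 5, 4, 12, 11, 0, 9, 15, 8, 13, 14, 6]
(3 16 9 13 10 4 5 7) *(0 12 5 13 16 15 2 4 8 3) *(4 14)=[12, 1, 14, 15, 13, 7, 6, 0, 3, 16, 8, 11, 5, 10, 4, 2, 9]=(0 12 5 7)(2 14 4 13 10 8 3 15)(9 16)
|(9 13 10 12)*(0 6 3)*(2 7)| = 12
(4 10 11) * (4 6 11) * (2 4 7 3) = (2 4 10 7 3)(6 11) = [0, 1, 4, 2, 10, 5, 11, 3, 8, 9, 7, 6]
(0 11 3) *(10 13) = (0 11 3)(10 13) = [11, 1, 2, 0, 4, 5, 6, 7, 8, 9, 13, 3, 12, 10]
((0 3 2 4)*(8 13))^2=(13)(0 2)(3 4)=[2, 1, 0, 4, 3, 5, 6, 7, 8, 9, 10, 11, 12, 13]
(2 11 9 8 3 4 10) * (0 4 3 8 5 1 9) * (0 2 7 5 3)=[4, 9, 11, 0, 10, 1, 6, 5, 8, 3, 7, 2]=(0 4 10 7 5 1 9 3)(2 11)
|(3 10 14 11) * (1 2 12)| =|(1 2 12)(3 10 14 11)| =12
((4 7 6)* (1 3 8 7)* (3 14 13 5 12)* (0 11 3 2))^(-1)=(0 2 12 5 13 14 1 4 6 7 8 3 11)=[2, 4, 12, 11, 6, 13, 7, 8, 3, 9, 10, 0, 5, 14, 1]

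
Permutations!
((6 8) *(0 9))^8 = (9) = [0, 1, 2, 3, 4, 5, 6, 7, 8, 9]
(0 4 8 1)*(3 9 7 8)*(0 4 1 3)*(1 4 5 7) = (0 4)(1 5 7 8 3 9) = [4, 5, 2, 9, 0, 7, 6, 8, 3, 1]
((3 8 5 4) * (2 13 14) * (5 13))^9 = (2 4 8 14 5 3 13) = [0, 1, 4, 13, 8, 3, 6, 7, 14, 9, 10, 11, 12, 2, 5]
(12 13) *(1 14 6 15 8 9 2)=[0, 14, 1, 3, 4, 5, 15, 7, 9, 2, 10, 11, 13, 12, 6, 8]=(1 14 6 15 8 9 2)(12 13)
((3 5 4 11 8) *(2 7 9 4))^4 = [0, 1, 11, 9, 5, 4, 6, 8, 7, 3, 10, 2] = (2 11)(3 9)(4 5)(7 8)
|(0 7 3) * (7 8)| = |(0 8 7 3)| = 4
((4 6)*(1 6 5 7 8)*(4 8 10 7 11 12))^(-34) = (1 8 6)(4 11)(5 12) = [0, 8, 2, 3, 11, 12, 1, 7, 6, 9, 10, 4, 5]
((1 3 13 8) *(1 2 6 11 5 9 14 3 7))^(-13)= (1 7)(2 14 6 3 11 13 5 8 9)= [0, 7, 14, 11, 4, 8, 3, 1, 9, 2, 10, 13, 12, 5, 6]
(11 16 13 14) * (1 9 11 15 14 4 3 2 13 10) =(1 9 11 16 10)(2 13 4 3)(14 15) =[0, 9, 13, 2, 3, 5, 6, 7, 8, 11, 1, 16, 12, 4, 15, 14, 10]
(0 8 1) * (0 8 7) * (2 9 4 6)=(0 7)(1 8)(2 9 4 6)=[7, 8, 9, 3, 6, 5, 2, 0, 1, 4]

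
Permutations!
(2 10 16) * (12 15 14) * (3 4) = (2 10 16)(3 4)(12 15 14) = [0, 1, 10, 4, 3, 5, 6, 7, 8, 9, 16, 11, 15, 13, 12, 14, 2]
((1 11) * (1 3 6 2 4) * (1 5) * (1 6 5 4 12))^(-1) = (1 12 2 6 5 3 11) = [0, 12, 6, 11, 4, 3, 5, 7, 8, 9, 10, 1, 2]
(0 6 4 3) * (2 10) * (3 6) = (0 3)(2 10)(4 6) = [3, 1, 10, 0, 6, 5, 4, 7, 8, 9, 2]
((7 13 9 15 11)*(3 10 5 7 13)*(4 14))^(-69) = (3 7 5 10)(4 14)(9 13 11 15) = [0, 1, 2, 7, 14, 10, 6, 5, 8, 13, 3, 15, 12, 11, 4, 9]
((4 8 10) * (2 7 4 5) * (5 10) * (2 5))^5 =(10)(2 7 4 8) =[0, 1, 7, 3, 8, 5, 6, 4, 2, 9, 10]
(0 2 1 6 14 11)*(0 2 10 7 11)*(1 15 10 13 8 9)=(0 13 8 9 1 6 14)(2 15 10 7 11)=[13, 6, 15, 3, 4, 5, 14, 11, 9, 1, 7, 2, 12, 8, 0, 10]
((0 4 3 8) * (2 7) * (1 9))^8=(9)=[0, 1, 2, 3, 4, 5, 6, 7, 8, 9]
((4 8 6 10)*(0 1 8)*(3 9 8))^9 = (0 1 3 9 8 6 10 4) = [1, 3, 2, 9, 0, 5, 10, 7, 6, 8, 4]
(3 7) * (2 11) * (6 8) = [0, 1, 11, 7, 4, 5, 8, 3, 6, 9, 10, 2] = (2 11)(3 7)(6 8)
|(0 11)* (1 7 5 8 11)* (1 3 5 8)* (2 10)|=|(0 3 5 1 7 8 11)(2 10)|=14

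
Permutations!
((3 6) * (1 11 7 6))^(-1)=[0, 3, 2, 6, 4, 5, 7, 11, 8, 9, 10, 1]=(1 3 6 7 11)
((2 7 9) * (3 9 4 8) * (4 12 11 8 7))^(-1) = [0, 1, 9, 8, 2, 5, 6, 4, 11, 3, 10, 12, 7] = (2 9 3 8 11 12 7 4)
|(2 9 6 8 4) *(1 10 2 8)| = |(1 10 2 9 6)(4 8)| = 10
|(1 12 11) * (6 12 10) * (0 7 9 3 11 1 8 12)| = |(0 7 9 3 11 8 12 1 10 6)| = 10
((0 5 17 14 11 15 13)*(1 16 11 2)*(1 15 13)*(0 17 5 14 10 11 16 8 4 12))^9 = (0 14 2 15 1 8 4 12)(10 11 13 17) = [14, 8, 15, 3, 12, 5, 6, 7, 4, 9, 11, 13, 0, 17, 2, 1, 16, 10]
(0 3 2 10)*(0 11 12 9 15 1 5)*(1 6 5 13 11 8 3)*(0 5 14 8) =[1, 13, 10, 2, 4, 5, 14, 7, 3, 15, 0, 12, 9, 11, 8, 6] =(0 1 13 11 12 9 15 6 14 8 3 2 10)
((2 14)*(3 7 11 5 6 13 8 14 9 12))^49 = [0, 1, 11, 13, 4, 2, 9, 8, 3, 5, 10, 14, 6, 12, 7] = (2 11 14 7 8 3 13 12 6 9 5)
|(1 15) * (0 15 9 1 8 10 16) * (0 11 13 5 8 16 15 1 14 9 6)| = 42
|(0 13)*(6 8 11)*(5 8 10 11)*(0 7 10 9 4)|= 8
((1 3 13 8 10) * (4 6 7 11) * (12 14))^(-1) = [0, 10, 2, 1, 11, 5, 4, 6, 13, 9, 8, 7, 14, 3, 12] = (1 10 8 13 3)(4 11 7 6)(12 14)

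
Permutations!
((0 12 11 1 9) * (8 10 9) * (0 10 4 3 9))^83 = (0 11 8 3 10 12 1 4 9) = [11, 4, 2, 10, 9, 5, 6, 7, 3, 0, 12, 8, 1]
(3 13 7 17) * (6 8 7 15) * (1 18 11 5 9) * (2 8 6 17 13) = (1 18 11 5 9)(2 8 7 13 15 17 3) = [0, 18, 8, 2, 4, 9, 6, 13, 7, 1, 10, 5, 12, 15, 14, 17, 16, 3, 11]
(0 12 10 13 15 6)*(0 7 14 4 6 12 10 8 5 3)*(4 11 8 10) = (0 4 6 7 14 11 8 5 3)(10 13 15 12) = [4, 1, 2, 0, 6, 3, 7, 14, 5, 9, 13, 8, 10, 15, 11, 12]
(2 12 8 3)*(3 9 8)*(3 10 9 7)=(2 12 10 9 8 7 3)=[0, 1, 12, 2, 4, 5, 6, 3, 7, 8, 9, 11, 10]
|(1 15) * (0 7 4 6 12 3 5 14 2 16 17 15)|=|(0 7 4 6 12 3 5 14 2 16 17 15 1)|=13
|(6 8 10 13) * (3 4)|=4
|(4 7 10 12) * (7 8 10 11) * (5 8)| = 10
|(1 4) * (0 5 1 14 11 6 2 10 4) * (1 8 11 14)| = 9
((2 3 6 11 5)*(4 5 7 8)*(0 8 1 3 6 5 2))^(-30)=(11)=[0, 1, 2, 3, 4, 5, 6, 7, 8, 9, 10, 11]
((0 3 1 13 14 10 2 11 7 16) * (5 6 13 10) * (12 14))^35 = [10, 11, 16, 2, 4, 5, 6, 3, 8, 9, 7, 0, 12, 13, 14, 15, 1] = (0 10 7 3 2 16 1 11)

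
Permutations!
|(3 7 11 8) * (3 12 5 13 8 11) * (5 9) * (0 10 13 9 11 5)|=|(0 10 13 8 12 11 5 9)(3 7)|=8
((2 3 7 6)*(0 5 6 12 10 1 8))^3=(0 2 12 8 6 7 1 5 3 10)=[2, 5, 12, 10, 4, 3, 7, 1, 6, 9, 0, 11, 8]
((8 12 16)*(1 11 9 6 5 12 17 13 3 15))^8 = (1 17 5)(3 16 9)(6 15 8)(11 13 12) = [0, 17, 2, 16, 4, 1, 15, 7, 6, 3, 10, 13, 11, 12, 14, 8, 9, 5]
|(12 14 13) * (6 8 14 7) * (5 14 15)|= 8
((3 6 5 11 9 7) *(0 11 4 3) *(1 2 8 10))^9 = (0 11 9 7)(1 2 8 10)(3 6 5 4) = [11, 2, 8, 6, 3, 4, 5, 0, 10, 7, 1, 9]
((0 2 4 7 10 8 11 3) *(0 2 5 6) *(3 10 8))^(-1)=(0 6 5)(2 3 10 11 8 7 4)=[6, 1, 3, 10, 2, 0, 5, 4, 7, 9, 11, 8]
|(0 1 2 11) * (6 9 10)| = |(0 1 2 11)(6 9 10)| = 12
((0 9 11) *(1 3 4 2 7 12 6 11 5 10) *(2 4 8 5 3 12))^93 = (0 8 1 11 3 10 6 9 5 12)(2 7) = [8, 11, 7, 10, 4, 12, 9, 2, 1, 5, 6, 3, 0]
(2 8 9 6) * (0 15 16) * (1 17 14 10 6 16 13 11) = (0 15 13 11 1 17 14 10 6 2 8 9 16) = [15, 17, 8, 3, 4, 5, 2, 7, 9, 16, 6, 1, 12, 11, 10, 13, 0, 14]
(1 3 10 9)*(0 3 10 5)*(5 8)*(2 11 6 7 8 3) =(0 2 11 6 7 8 5)(1 10 9) =[2, 10, 11, 3, 4, 0, 7, 8, 5, 1, 9, 6]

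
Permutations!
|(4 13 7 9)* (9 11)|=|(4 13 7 11 9)|=5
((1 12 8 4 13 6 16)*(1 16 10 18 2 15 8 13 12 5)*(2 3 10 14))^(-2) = (2 6 12 8)(3 10 18)(4 15 14 13) = [0, 1, 6, 10, 15, 5, 12, 7, 2, 9, 18, 11, 8, 4, 13, 14, 16, 17, 3]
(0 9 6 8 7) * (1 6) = (0 9 1 6 8 7) = [9, 6, 2, 3, 4, 5, 8, 0, 7, 1]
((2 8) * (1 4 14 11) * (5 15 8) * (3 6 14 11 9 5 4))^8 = [0, 2, 5, 4, 15, 6, 11, 7, 9, 3, 10, 8, 12, 13, 1, 14] = (1 2 5 6 11 8 9 3 4 15 14)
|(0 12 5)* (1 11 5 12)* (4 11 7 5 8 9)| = 4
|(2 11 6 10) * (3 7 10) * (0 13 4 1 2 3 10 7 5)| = 10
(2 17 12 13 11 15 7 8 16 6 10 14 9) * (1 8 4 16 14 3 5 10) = (1 8 14 9 2 17 12 13 11 15 7 4 16 6)(3 5 10) = [0, 8, 17, 5, 16, 10, 1, 4, 14, 2, 3, 15, 13, 11, 9, 7, 6, 12]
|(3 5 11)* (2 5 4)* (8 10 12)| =|(2 5 11 3 4)(8 10 12)| =15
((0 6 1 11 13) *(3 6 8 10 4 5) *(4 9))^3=(0 9 3 11 8 4 6 13 10 5 1)=[9, 0, 2, 11, 6, 1, 13, 7, 4, 3, 5, 8, 12, 10]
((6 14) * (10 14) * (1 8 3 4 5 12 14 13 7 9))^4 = (1 5 10)(3 14 7)(4 6 9)(8 12 13) = [0, 5, 2, 14, 6, 10, 9, 3, 12, 4, 1, 11, 13, 8, 7]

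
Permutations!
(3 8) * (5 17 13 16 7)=[0, 1, 2, 8, 4, 17, 6, 5, 3, 9, 10, 11, 12, 16, 14, 15, 7, 13]=(3 8)(5 17 13 16 7)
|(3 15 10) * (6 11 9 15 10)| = |(3 10)(6 11 9 15)| = 4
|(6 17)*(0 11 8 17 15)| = 6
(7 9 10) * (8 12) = (7 9 10)(8 12) = [0, 1, 2, 3, 4, 5, 6, 9, 12, 10, 7, 11, 8]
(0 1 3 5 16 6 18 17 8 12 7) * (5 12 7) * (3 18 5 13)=(0 1 18 17 8 7)(3 12 13)(5 16 6)=[1, 18, 2, 12, 4, 16, 5, 0, 7, 9, 10, 11, 13, 3, 14, 15, 6, 8, 17]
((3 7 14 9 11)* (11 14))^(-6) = [0, 1, 2, 3, 4, 5, 6, 7, 8, 9, 10, 11, 12, 13, 14] = (14)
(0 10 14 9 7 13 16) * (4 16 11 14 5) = [10, 1, 2, 3, 16, 4, 6, 13, 8, 7, 5, 14, 12, 11, 9, 15, 0] = (0 10 5 4 16)(7 13 11 14 9)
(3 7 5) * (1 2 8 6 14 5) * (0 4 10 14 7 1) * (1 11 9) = (0 4 10 14 5 3 11 9 1 2 8 6 7) = [4, 2, 8, 11, 10, 3, 7, 0, 6, 1, 14, 9, 12, 13, 5]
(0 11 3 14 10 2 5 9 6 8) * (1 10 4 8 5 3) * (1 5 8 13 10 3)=(0 11 5 9 6 8)(1 3 14 4 13 10 2)=[11, 3, 1, 14, 13, 9, 8, 7, 0, 6, 2, 5, 12, 10, 4]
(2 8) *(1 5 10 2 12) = (1 5 10 2 8 12) = [0, 5, 8, 3, 4, 10, 6, 7, 12, 9, 2, 11, 1]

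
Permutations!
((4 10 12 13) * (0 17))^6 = (17)(4 12)(10 13) = [0, 1, 2, 3, 12, 5, 6, 7, 8, 9, 13, 11, 4, 10, 14, 15, 16, 17]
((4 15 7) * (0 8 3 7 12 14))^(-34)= (0 12 4 3)(7 8 14 15)= [12, 1, 2, 0, 3, 5, 6, 8, 14, 9, 10, 11, 4, 13, 15, 7]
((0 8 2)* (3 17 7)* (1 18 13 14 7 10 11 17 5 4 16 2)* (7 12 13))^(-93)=(0 4 7 8 16 3 1 2 5 18)=[4, 2, 5, 1, 7, 18, 6, 8, 16, 9, 10, 11, 12, 13, 14, 15, 3, 17, 0]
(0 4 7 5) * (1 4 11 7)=(0 11 7 5)(1 4)=[11, 4, 2, 3, 1, 0, 6, 5, 8, 9, 10, 7]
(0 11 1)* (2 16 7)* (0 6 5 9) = [11, 6, 16, 3, 4, 9, 5, 2, 8, 0, 10, 1, 12, 13, 14, 15, 7] = (0 11 1 6 5 9)(2 16 7)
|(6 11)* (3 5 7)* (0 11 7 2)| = |(0 11 6 7 3 5 2)| = 7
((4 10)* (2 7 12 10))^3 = (2 10 7 4 12) = [0, 1, 10, 3, 12, 5, 6, 4, 8, 9, 7, 11, 2]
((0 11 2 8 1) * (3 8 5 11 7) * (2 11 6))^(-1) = (11)(0 1 8 3 7)(2 6 5) = [1, 8, 6, 7, 4, 2, 5, 0, 3, 9, 10, 11]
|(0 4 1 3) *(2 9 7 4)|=7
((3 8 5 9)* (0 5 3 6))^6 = (0 9)(5 6) = [9, 1, 2, 3, 4, 6, 5, 7, 8, 0]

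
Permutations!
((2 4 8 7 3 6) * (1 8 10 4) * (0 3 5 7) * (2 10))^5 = (0 2 6 8 4 3 1 10)(5 7) = [2, 10, 6, 1, 3, 7, 8, 5, 4, 9, 0]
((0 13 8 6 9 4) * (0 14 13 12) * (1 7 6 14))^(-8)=[0, 6, 2, 3, 7, 5, 4, 9, 14, 1, 10, 11, 12, 8, 13]=(1 6 4 7 9)(8 14 13)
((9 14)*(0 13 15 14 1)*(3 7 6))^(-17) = (0 13 15 14 9 1)(3 7 6) = [13, 0, 2, 7, 4, 5, 3, 6, 8, 1, 10, 11, 12, 15, 9, 14]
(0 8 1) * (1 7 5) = (0 8 7 5 1) = [8, 0, 2, 3, 4, 1, 6, 5, 7]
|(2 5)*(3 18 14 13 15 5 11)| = 8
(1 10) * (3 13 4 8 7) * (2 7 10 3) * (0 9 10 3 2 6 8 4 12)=[9, 2, 7, 13, 4, 5, 8, 6, 3, 10, 1, 11, 0, 12]=(0 9 10 1 2 7 6 8 3 13 12)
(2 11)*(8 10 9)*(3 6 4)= (2 11)(3 6 4)(8 10 9)= [0, 1, 11, 6, 3, 5, 4, 7, 10, 8, 9, 2]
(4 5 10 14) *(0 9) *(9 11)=[11, 1, 2, 3, 5, 10, 6, 7, 8, 0, 14, 9, 12, 13, 4]=(0 11 9)(4 5 10 14)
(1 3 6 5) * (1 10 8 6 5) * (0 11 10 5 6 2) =(0 11 10 8 2)(1 3 6) =[11, 3, 0, 6, 4, 5, 1, 7, 2, 9, 8, 10]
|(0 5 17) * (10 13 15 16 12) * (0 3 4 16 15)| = |(0 5 17 3 4 16 12 10 13)| = 9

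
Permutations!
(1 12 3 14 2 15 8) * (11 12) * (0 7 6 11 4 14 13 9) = (0 7 6 11 12 3 13 9)(1 4 14 2 15 8) = [7, 4, 15, 13, 14, 5, 11, 6, 1, 0, 10, 12, 3, 9, 2, 8]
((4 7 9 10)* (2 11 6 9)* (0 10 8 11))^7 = (0 4 2 10 7)(6 11 8 9) = [4, 1, 10, 3, 2, 5, 11, 0, 9, 6, 7, 8]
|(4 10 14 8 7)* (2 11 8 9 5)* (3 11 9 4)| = 12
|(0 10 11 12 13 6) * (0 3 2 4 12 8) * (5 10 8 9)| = |(0 8)(2 4 12 13 6 3)(5 10 11 9)| = 12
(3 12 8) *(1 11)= (1 11)(3 12 8)= [0, 11, 2, 12, 4, 5, 6, 7, 3, 9, 10, 1, 8]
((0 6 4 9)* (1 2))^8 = (9) = [0, 1, 2, 3, 4, 5, 6, 7, 8, 9]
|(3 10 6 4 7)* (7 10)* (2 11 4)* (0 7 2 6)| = |(0 7 3 2 11 4 10)| = 7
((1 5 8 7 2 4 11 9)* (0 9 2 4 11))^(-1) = (0 4 7 8 5 1 9)(2 11) = [4, 9, 11, 3, 7, 1, 6, 8, 5, 0, 10, 2]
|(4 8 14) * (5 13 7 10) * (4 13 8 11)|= 6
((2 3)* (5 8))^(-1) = (2 3)(5 8) = [0, 1, 3, 2, 4, 8, 6, 7, 5]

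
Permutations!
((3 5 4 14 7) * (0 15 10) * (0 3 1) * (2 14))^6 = (0 2 10 7 5)(1 4 15 14 3) = [2, 4, 10, 1, 15, 0, 6, 5, 8, 9, 7, 11, 12, 13, 3, 14]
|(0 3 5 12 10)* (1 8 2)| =|(0 3 5 12 10)(1 8 2)| =15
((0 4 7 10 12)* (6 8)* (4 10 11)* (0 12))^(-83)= (12)(0 10)(4 7 11)(6 8)= [10, 1, 2, 3, 7, 5, 8, 11, 6, 9, 0, 4, 12]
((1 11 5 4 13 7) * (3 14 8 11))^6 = (1 4 8)(3 13 11)(5 14 7) = [0, 4, 2, 13, 8, 14, 6, 5, 1, 9, 10, 3, 12, 11, 7]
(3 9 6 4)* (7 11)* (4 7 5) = [0, 1, 2, 9, 3, 4, 7, 11, 8, 6, 10, 5] = (3 9 6 7 11 5 4)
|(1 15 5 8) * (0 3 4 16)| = |(0 3 4 16)(1 15 5 8)| = 4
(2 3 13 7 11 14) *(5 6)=[0, 1, 3, 13, 4, 6, 5, 11, 8, 9, 10, 14, 12, 7, 2]=(2 3 13 7 11 14)(5 6)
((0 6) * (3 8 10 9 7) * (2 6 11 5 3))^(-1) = (0 6 2 7 9 10 8 3 5 11) = [6, 1, 7, 5, 4, 11, 2, 9, 3, 10, 8, 0]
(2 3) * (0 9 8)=(0 9 8)(2 3)=[9, 1, 3, 2, 4, 5, 6, 7, 0, 8]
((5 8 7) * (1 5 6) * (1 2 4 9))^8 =(9) =[0, 1, 2, 3, 4, 5, 6, 7, 8, 9]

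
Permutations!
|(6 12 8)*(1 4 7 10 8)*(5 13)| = 14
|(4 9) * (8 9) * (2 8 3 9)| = |(2 8)(3 9 4)| = 6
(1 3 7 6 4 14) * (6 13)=(1 3 7 13 6 4 14)=[0, 3, 2, 7, 14, 5, 4, 13, 8, 9, 10, 11, 12, 6, 1]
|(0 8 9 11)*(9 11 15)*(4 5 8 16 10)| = |(0 16 10 4 5 8 11)(9 15)| = 14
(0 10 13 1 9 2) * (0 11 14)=(0 10 13 1 9 2 11 14)=[10, 9, 11, 3, 4, 5, 6, 7, 8, 2, 13, 14, 12, 1, 0]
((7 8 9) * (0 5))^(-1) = (0 5)(7 9 8) = [5, 1, 2, 3, 4, 0, 6, 9, 7, 8]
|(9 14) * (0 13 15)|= 6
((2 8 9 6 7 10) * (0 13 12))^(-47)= (0 13 12)(2 8 9 6 7 10)= [13, 1, 8, 3, 4, 5, 7, 10, 9, 6, 2, 11, 0, 12]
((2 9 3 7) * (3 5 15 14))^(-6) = (2 9 5 15 14 3 7) = [0, 1, 9, 7, 4, 15, 6, 2, 8, 5, 10, 11, 12, 13, 3, 14]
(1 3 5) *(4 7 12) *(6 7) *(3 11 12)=(1 11 12 4 6 7 3 5)=[0, 11, 2, 5, 6, 1, 7, 3, 8, 9, 10, 12, 4]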